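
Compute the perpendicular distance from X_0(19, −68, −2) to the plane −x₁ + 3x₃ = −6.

19√10/10

d = |(-1)·19 + 3·(-2) − (-6)| / √(1 + 0 + 9) = |-19| / √10 = 19√10/10.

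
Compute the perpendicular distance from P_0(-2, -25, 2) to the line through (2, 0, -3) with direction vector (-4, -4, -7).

Direction vector d = (-4, -4, -7).
AP = (-4, -25, 5), and AP × d = (195, -48, -84).
|AP × d|² = 47385 and |d|² = 81, so the distance is √(47385/81) = √585 = 3√65.

3√65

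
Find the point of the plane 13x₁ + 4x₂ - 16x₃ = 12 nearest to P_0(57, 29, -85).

n = (13, 4, -16), |n|² = 441, and n·P_0 − 12 = 2205.
t = 2205/441 = 5, so the foot is P_0 − t·n = (57, 29, -85) − 5·(13, 4, -16) = (-8, 9, -5).

(-8, 9, -5)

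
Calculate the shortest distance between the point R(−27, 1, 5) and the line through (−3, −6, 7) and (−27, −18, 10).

A direction vector is d = (−24, −12, 3).
AP = (−24, 7, −2), and AP × d = (−3, 120, 456).
|AP × d|² = 222345 and |d|² = 729, so the distance is √(222345/729) = √305.

√305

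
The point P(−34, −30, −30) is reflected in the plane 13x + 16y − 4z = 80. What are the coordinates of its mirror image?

With n = (13, 16, −4), the signed offset is (n·P − 80)/|n|² = -882/441 = -2.
P' = P − 2t·n = (−34, −30, −30) − (-4)·(13, 16, −4) = (18, 34, −46).

(18, 34, -46)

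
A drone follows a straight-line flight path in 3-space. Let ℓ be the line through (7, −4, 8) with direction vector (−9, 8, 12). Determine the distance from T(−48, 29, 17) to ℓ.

Direction vector d = (−9, 8, 12).
AP = (−55, 33, 9), and AP × d = (324, 579, −143).
|AP × d|² = 460666 and |d|² = 289, so the distance is √(460666/289) = √1594.

√1594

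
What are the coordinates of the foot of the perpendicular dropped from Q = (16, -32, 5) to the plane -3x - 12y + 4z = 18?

The perpendicular from Q has direction n = (-3, -12, 4): r = (16, -32, 5) + t(-3, -12, 4).
Substitute into the plane: n·(Q + tn) = 18 gives 356 + 169t = 18, so t = -2.
Foot = (16, -32, 5) + (-2)·(-3, -12, 4) = (22, -8, -3).

(22, -8, -3)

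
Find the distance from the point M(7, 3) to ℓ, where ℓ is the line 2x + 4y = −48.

The normal to the line is n = (2, 4) with |n| = 2√5.
|n·M − (-48)| = |26 − (-48)| = 74, so the distance is 74/(2√5) = 37√5/5.

37√5/5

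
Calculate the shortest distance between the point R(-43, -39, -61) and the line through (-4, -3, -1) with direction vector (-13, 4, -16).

Direction vector d = (-13, 4, -16).
AP = (-39, -36, -60), and AP × d = (816, 156, -624).
|AP × d|² = 1079568 and |d|² = 441, so the distance is √(1079568/441) = √2448 = 12√17.

12√17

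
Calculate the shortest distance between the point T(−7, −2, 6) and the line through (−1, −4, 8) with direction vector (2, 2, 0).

6

Direction vector d = (2, 2, 0).
AP = (−6, 2, −2); AP·d = -8, |AP|² = 44, |d|² = 8.
distance² = |AP|² − (AP·d)²/|d|² = 44 − 64/8 = 36, so the distance is 6.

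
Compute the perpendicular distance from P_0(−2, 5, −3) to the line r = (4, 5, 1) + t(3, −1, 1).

Direction vector d = (3, −1, 1).
AP = (−6, 0, −4), and AP × d = (−4, −6, 6).
|AP × d|² = 88 and |d|² = 11, so the distance is √(88/11) = √8 = 2√2.

2√2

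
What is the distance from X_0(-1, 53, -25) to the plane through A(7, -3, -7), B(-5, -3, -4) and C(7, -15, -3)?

AB = (-12, 0, 3) and AC = (0, -12, 4), so a normal is n = AB × AC = (36, 48, 144).
d = |36·(-1) + 48·53 + 144·(-25) − (-900)| / √(1296 + 2304 + 20736) = |-192| / 156 = 16/13.

16/13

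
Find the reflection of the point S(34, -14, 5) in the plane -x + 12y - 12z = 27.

n = (-1, 12, -12), |n|² = 289, n·S − 27 = -289, so t = -289/289 = -1.
Foot F = S − (-1)·n = (33, -2, -7); the reflection is 2F − S = (32, 10, -19).

(32, 10, -19)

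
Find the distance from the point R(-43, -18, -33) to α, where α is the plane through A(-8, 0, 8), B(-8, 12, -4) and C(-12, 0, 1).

1

AB = (0, 12, -12) and AC = (-4, 0, -7), so a normal is n = AB × AC = (-84, 48, 48).
d = |(-84)·(-43) + 48·(-18) + 48·(-33) − 1056| / √(7056 + 2304 + 2304) = |108| / 108 = 1.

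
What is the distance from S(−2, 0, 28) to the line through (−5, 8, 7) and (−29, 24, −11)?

15

A direction vector is d = (−24, 16, −18).
AP = (3, −8, 21), and AP × d = (−192, −450, −144).
|AP × d|² = 260100 and |d|² = 1156, so the distance is √(260100/1156) = √225 = 15.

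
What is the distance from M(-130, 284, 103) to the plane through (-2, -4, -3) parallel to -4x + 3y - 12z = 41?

Parallel planes share the normal n = (-4, 3, -12); since (-2, -4, -3) lies on the plane, its equation is -4x + 3y - 12z = 32.
n = (-4, 3, -12); n·P − 32 = 104; |n| = 13; distance = 104/13 = 8.

8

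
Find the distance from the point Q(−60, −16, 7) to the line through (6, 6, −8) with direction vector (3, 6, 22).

Direction vector d = (3, 6, 22).
AP = (−66, −22, 15); AP·d = 0, |AP|² = 5065, |d|² = 529.
distance² = |AP|² − (AP·d)²/|d|² = 5065 − 0/529 = 5065, so the distance is √5065.

√5065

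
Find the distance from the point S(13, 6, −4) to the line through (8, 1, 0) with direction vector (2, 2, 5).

Direction vector d = (2, 2, 5).
AP = (5, 5, −4), and AP × d = (33, −33, 0).
|AP × d|² = 2178 and |d|² = 33, so the distance is √(2178/33) = √66.

√66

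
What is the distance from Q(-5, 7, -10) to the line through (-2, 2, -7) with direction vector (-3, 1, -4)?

√17

Direction vector d = (-3, 1, -4).
AP = (-3, 5, -3), and AP × d = (-17, -3, 12).
|AP × d|² = 442 and |d|² = 26, so the distance is √(442/26) = √17.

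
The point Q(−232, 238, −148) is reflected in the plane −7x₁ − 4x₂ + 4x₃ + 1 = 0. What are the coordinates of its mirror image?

With n = (−7, −4, 4), the signed offset is (n·Q − (-1))/|n|² = 81/81 = 1.
Q' = Q − 2t·n = (−232, 238, −148) − 2·(−7, −4, 4) = (−218, 246, −156).

(-218, 246, -156)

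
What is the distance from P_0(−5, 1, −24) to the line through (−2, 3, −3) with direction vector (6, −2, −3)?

9√5

Direction vector d = (6, −2, −3).
AP = (−3, −2, −21); AP·d = 49, |AP|² = 454, |d|² = 49.
distance² = |AP|² − (AP·d)²/|d|² = 454 − 2401/49 = 405, so the distance is 9√5.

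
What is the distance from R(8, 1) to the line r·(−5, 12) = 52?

80/13

The normal to the line is n = (−5, 12) with |n| = 13.
|n·R − 52| = |-28 − 52| = 80, so the distance is 80/13.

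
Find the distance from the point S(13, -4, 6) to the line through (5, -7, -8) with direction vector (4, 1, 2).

Direction vector d = (4, 1, 2).
AP = (8, 3, 14), and AP × d = (-8, 40, -4).
|AP × d|² = 1680 and |d|² = 21, so the distance is √(1680/21) = √80 = 4√5.

4√5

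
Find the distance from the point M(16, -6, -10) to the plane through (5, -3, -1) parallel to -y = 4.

3

Parallel planes share the normal n = (0, -1, 0); since (5, -3, -1) lies on the plane, its equation is -y = 3.
Then n·(16, -6, -10) - 3 = 3.
|n| = √(0 + 1 + 0) = 1, so the distance is |3|/1 = 3.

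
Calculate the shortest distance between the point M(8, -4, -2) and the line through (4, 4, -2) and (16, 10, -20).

A direction vector is d = (12, 6, -18).
AP = (4, -8, 0); AP·d = 0, |AP|² = 80, |d|² = 504.
distance² = |AP|² − (AP·d)²/|d|² = 80 − 0/504 = 80, so the distance is 4√5.

4√5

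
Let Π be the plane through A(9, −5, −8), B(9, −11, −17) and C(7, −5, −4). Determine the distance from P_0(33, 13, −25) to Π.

8/√29

AB = (0, −6, −9) and AC = (−2, 0, 4), so a normal is n = AB × AC = (−24, 18, −12).
Then n·(33, 13, −25) − (−210) = −48.
|n| = √(576 + 324 + 144) = 6√29, so the distance is |-48|/(6√29) = 8√29/29.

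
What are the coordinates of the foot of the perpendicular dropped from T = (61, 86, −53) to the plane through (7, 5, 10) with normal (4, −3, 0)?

(1633/25, 2069/25, -53)

n = (4, −3, 0), |n|² = 25, and n·T − 13 = -27.
t = -27/25, so the foot is T − t·n = (61, 86, −53) − (-27/25)·(4, −3, 0) = (1633/25, 2069/25, −53).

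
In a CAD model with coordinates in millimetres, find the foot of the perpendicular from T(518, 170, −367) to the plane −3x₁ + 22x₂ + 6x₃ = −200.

(11938/23, 3734/23, -8489/23)

n = (−3, 22, 6), |n|² = 529, and n·T − (-200) = 184.
t = 184/529 = 8/23, so the foot is T − t·n = (518, 170, −367) − (8/23)·(−3, 22, 6) = (11938/23, 3734/23, −8489/23).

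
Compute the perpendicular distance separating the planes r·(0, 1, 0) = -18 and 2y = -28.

Divide the second equation by 2 to match normals: y = -14.
Both planes have normal n = (0, 1, 0), |n| = 1. Any point on the first plane is at distance |(-14) − (-18)|/|n| = 4/1 = 4 from the second.

4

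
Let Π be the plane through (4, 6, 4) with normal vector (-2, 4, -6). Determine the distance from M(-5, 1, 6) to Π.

7/√14

The plane has equation n·(r − (4, 6, 4)) = 0, i.e. n·r = -8.
Then n·(-5, 1, 6) - (-8) = -14.
|n| = √(4 + 16 + 36) = 2√14, so the distance is |-14|/(2√14) = 7/√14.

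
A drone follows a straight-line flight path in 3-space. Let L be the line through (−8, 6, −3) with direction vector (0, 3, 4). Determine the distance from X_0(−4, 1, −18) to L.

Direction vector d = (0, 3, 4).
AP = (4, −5, −15), and AP × d = (25, −16, 12).
|AP × d|² = 1025 and |d|² = 25, so the distance is √(1025/25) = √41.

√41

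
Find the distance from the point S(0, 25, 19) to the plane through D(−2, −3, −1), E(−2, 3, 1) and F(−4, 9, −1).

10√46/23

DE = (0, 6, 2) and DF = (−2, 12, 0), so a normal is n = DE × DF = (−24, −4, 12).
Then n·(0, 25, 19) − 48 = 80.
|n| = √(576 + 16 + 144) = 4√46, so the distance is |80|/(4√46) = 20/√46.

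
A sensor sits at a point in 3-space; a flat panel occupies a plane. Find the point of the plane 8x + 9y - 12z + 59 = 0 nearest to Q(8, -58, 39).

(32, -31, 3)

n = (8, 9, -12), |n|² = 289, and n·Q − (-59) = -867.
t = -867/289 = -3, so the foot is Q − t·n = (8, -58, 39) − (-3)·(8, 9, -12) = (32, -31, 3).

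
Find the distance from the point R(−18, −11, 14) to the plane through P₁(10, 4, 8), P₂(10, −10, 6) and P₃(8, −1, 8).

P₁P₂ = (0, −14, −2) and P₁P₃ = (−2, −5, 0), so a normal is n = P₁P₂ × P₁P₃ = (−10, 4, −28).
n = (−10, 4, −28); n·P − (-308) = 52; |n| = 30; distance = 52/30 = 26/15.

26/15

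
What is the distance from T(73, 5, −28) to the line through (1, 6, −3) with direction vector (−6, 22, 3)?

Direction vector d = (−6, 22, 3).
AP = (72, −1, −25); AP·d = -529, |AP|² = 5810, |d|² = 529.
distance² = |AP|² − (AP·d)²/|d|² = 5810 − 279841/529 = 5281, so the distance is √5281.

√5281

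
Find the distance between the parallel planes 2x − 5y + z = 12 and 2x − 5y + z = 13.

Both planes have normal n = (2, −5, 1), |n| = √30. Any point on the first plane is at distance |13 − 12|/|n| = 1/√30 from the second.

√30/30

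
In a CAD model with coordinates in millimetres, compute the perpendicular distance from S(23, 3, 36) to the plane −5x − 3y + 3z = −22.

6/√43

Normal vector n = (−5, −3, 3), and n·(23, 3, 36) − (−22) = 6.
|n| = √(25 + 9 + 9) = √43, so the distance is |6|/√43 = 6√43/43.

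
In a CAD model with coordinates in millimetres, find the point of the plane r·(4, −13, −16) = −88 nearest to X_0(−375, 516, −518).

(-7907/21, 10940/21, -10750/21)

The perpendicular from X_0 has direction n = (4, −13, −16): r = (−375, 516, −518) + λ(4, −13, −16).
Substitute into the plane: n·(X_0 + λn) = -88 gives 80 + 441λ = -88, so λ = -8/21.
Foot = (−375, 516, −518) + (-8/21)·(4, −13, −16) = (−7907/21, 10940/21, −10750/21).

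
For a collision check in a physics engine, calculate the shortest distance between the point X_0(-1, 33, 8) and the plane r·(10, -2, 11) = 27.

Normal vector n = (10, -2, 11), and n·(-1, 33, 8) - 27 = -15.
|n| = √(100 + 4 + 121) = 15, so the distance is |-15|/15 = 1.

1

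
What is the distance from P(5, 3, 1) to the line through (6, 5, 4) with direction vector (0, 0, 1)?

Direction vector d = (0, 0, 1).
AP = (-1, -2, -3), and AP × d = (-2, 1, 0).
|AP × d|² = 5 and |d|² = 1, so the distance is √5.

√5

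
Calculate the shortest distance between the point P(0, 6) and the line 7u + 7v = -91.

d = |7·0 + 7·6 − (-91)| / √(49 + 49) = |133|/(7√2) = 19√2/2.

19/√2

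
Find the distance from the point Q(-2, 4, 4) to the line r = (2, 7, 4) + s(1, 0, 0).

3

Direction vector d = (1, 0, 0).
AP = (-4, -3, 0); AP·d = -4, |AP|² = 25, |d|² = 1.
distance² = |AP|² − (AP·d)²/|d|² = 25 − 16/1 = 9, so the distance is 3.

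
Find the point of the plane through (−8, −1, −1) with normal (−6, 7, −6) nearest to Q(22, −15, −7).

The perpendicular from Q has direction n = (−6, 7, −6): r = (22, −15, −7) + μ(−6, 7, −6).
Substitute into the plane: n·(Q + μn) = 47 gives -195 + 121μ = 47, so μ = 2.
Foot = (22, −15, −7) + 2·(−6, 7, −6) = (10, −1, −19).

(10, -1, -19)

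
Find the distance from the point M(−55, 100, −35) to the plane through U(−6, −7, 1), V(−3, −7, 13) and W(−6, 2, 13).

4

UV = (3, 0, 12) and UW = (0, 9, 12), so a normal is n = UV × UW = (−108, −36, 27).
Then n·(−55, 100, −35) − 927 = 468.
|n| = √(11664 + 1296 + 729) = 117, so the distance is |468|/117 = 4.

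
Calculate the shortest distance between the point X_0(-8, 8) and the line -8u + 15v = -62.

246/17

d = |(-8)·(-8) + 15·8 − (-62)| / √(64 + 225) = |246|/17 = 246/17.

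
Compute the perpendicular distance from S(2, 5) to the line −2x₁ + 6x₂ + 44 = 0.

35/√10

The normal to the line is n = (−2, 6) with |n| = 2√10.
|n·S − (-44)| = |26 − (-44)| = 70, so the distance is 70/(2√10) = 7√10/2.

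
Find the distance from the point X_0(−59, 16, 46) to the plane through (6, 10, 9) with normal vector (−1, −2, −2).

7

The plane has equation n·(r − (6, 10, 9)) = 0, i.e. n·r = -44.
Then n·(−59, 16, 46) − (−44) = −21.
|n| = √(1 + 4 + 4) = 3, so the distance is |-21|/3 = 7.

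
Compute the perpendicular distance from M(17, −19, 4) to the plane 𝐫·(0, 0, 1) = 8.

4

n = (0, 0, 1); n·P − 8 = -4; |n| = 1; distance = 4/1 = 4.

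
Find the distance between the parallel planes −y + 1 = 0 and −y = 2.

Both planes have normal n = (0, −1, 0), |n| = 1. Any point on the first plane is at distance |2 − (-1)|/|n| = 3/1 = 3 from the second.

3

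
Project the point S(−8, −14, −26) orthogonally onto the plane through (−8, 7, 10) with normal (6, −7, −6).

n = (6, −7, −6), |n|² = 121, and n·S − (-157) = 363.
t = 363/121 = 3, so the foot is S − t·n = (−8, −14, −26) − 3·(6, −7, −6) = (−26, 7, −8).

(-26, 7, -8)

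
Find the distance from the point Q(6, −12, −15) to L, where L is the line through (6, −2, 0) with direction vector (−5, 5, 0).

5√11

Direction vector d = (−5, 5, 0).
AP = (0, −10, −15); AP·d = -50, |AP|² = 325, |d|² = 50.
distance² = |AP|² − (AP·d)²/|d|² = 325 − 2500/50 = 275, so the distance is 5√11.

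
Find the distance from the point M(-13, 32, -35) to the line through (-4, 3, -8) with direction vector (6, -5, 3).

Direction vector d = (6, -5, 3).
AP = (-9, 29, -27); AP·d = -280, |AP|² = 1651, |d|² = 70.
distance² = |AP|² − (AP·d)²/|d|² = 1651 − 78400/70 = 531, so the distance is 3√59.

3√59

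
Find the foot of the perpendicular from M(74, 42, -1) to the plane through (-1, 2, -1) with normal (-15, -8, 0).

(-1, 2, -1)

n = (-15, -8, 0), |n|² = 289, and n·M − (-1) = -1445.
t = -1445/289 = -5, so the foot is M − t·n = (74, 42, -1) − (-5)·(-15, -8, 0) = (-1, 2, -1).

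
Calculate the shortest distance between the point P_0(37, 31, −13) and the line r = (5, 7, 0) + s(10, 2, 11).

Direction vector d = (10, 2, 11).
AP = (32, 24, −13), and AP × d = (290, −482, −176).
|AP × d|² = 347400 and |d|² = 225, so the distance is √(347400/225) = √1544 = 2√386.

2√386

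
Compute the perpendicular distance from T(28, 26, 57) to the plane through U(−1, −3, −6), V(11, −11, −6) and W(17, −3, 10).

13/17

UV = (12, −8, 0) and UW = (18, 0, 16), so a normal is n = UV × UW = (−128, −192, 144).
n = (−128, −192, 144); n·P − (-160) = -208; |n| = 272; distance = 208/272 = 13/17.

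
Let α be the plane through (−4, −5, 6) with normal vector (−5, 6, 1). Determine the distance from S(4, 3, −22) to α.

The plane has equation n·(r − (−4, −5, 6)) = 0, i.e. n·r = -4.
Then n·(4, 3, −22) − (−4) = −20.
|n| = √(25 + 36 + 1) = √62, so the distance is |-20|/√62 = 10√62/31.

20/√62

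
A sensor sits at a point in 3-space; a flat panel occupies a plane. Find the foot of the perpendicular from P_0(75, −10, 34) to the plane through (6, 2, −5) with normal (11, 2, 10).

(20, -20, -16)

n = (11, 2, 10), |n|² = 225, and n·P_0 − 20 = 1125.
t = 1125/225 = 5, so the foot is P_0 − t·n = (75, −10, 34) − 5·(11, 2, 10) = (20, −20, −16).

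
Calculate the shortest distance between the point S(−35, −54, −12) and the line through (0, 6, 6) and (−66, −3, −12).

A direction vector is d = (−66, −9, −18).
AP = (−35, −60, −18), and AP × d = (918, 558, −3645).
|AP × d|² = 14440113 and |d|² = 4761, so the distance is √(14440113/4761) = √3033 = 3√337.

3√337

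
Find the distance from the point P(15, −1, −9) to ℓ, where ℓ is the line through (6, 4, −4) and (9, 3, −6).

√5

A direction vector is d = (3, −1, −2).
AP = (9, −5, −5), and AP × d = (5, 3, 6).
|AP × d|² = 70 and |d|² = 14, so the distance is √(70/14) = √5.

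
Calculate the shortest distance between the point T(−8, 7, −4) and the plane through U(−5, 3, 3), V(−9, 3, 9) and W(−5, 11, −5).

15√17/17

UV = (−4, 0, 6) and UW = (0, 8, −8), so a normal is n = UV × UW = (−48, −32, −32).
n = (−48, −32, −32); n·P − 48 = 240; |n| = 16√17; distance = 240/(16√17) = 15/√17.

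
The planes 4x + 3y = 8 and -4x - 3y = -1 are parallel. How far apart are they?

Divide the second equation by -1 to match normals: 4x + 3y = 1.
Both planes have normal n = (4, 3, 0), |n| = 5. Any point on the first plane is at distance |1 − 8|/|n| = 7/5 from the second.

7/5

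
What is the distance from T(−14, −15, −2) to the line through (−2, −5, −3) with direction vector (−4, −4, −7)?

2√41

Direction vector d = (−4, −4, −7).
AP = (−12, −10, 1), and AP × d = (74, −88, 8).
|AP × d|² = 13284 and |d|² = 81, so the distance is √(13284/81) = √164 = 2√41.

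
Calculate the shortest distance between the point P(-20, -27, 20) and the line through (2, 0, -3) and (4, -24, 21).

A direction vector is d = (2, -24, 24).
AP = (-22, -27, 23), and AP × d = (-96, 574, 582).
|AP × d|² = 677416 and |d|² = 1156, so the distance is √(677416/1156) = √586.

√586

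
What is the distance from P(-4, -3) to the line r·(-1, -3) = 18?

d = |(-1)·(-4) + (-3)·(-3) − 18| / √(1 + 9) = |-5|/√10 = √10/2.

5/√10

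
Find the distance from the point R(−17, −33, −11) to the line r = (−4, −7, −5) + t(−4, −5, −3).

Direction vector d = (−4, −5, −3).
AP = (−13, −26, −6); AP·d = 200, |AP|² = 881, |d|² = 50.
distance² = |AP|² − (AP·d)²/|d|² = 881 − 40000/50 = 81, so the distance is 9.

9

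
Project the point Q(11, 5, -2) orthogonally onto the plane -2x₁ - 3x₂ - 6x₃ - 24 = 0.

(9, 2, -8)

The perpendicular from Q has direction n = (-2, -3, -6): r = (11, 5, -2) + λ(-2, -3, -6).
Substitute into the plane: n·(Q + λn) = 24 gives -25 + 49λ = 24, so λ = 1.
Foot = (11, 5, -2) + 1·(-2, -3, -6) = (9, 2, -8).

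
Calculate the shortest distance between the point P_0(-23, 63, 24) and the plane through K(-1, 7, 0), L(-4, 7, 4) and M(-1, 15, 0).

16/5

KL = (-3, 0, 4) and KM = (0, 8, 0), so a normal is n = KL × KM = (-32, 0, -24).
Then n·(-23, 63, 24) - 32 = 128.
|n| = √(1024 + 0 + 576) = 40, so the distance is |128|/40 = 16/5.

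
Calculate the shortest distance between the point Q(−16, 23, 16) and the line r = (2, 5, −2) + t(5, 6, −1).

Direction vector d = (5, 6, −1).
AP = (−18, 18, 18); AP·d = 0, |AP|² = 972, |d|² = 62.
distance² = |AP|² − (AP·d)²/|d|² = 972 − 0/62 = 972, so the distance is 18√3.

18√3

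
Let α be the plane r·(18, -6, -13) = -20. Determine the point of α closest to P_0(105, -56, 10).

The perpendicular from P_0 has direction n = (18, -6, -13): r = (105, -56, 10) + t(18, -6, -13).
Substitute into the plane: n·(P_0 + tn) = -20 gives 2096 + 529t = -20, so t = -4.
Foot = (105, -56, 10) + (-4)·(18, -6, -13) = (33, -32, 62).

(33, -32, 62)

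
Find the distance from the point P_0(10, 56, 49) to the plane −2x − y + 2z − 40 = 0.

d = |(-2)·10 + (-1)·56 + 2·49 − 40| / √(4 + 1 + 4) = |-18| / 3 = 6.

6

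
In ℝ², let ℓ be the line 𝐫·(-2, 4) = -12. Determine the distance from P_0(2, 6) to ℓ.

16/√5

The normal to the line is n = (-2, 4) with |n| = 2√5.
|n·P_0 − (-12)| = |20 − (-12)| = 32, so the distance is 32/(2√5) = 16/√5.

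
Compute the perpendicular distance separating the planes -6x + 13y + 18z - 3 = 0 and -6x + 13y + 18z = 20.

17/23

Both planes have normal n = (-6, 13, 18), |n| = 23. Any point on the first plane is at distance |20 − 3|/|n| = 17/23 from the second.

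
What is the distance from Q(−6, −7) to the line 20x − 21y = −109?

136/29

d = |20·(-6) + (-21)·(-7) − (-109)| / √(400 + 441) = |136|/29 = 136/29.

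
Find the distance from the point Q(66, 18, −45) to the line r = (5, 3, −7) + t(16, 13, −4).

Direction vector d = (16, 13, −4).
AP = (61, 15, −38), and AP × d = (434, −364, 553).
|AP × d|² = 626661 and |d|² = 441, so the distance is √(626661/441) = √1421 = 7√29.

7√29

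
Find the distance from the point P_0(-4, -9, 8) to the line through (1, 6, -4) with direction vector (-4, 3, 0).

Direction vector d = (-4, 3, 0).
AP = (-5, -15, 12), and AP × d = (-36, -48, -75).
|AP × d|² = 9225 and |d|² = 25, so the distance is √(9225/25) = √369 = 3√41.

3√41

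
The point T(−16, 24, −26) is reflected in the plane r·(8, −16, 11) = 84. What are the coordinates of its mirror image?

(16, -40, 18)

n = (8, −16, 11), |n|² = 441, n·T − 84 = -882, so t = -882/441 = -2.
Foot F = T − (-2)·n = (0, −8, −4); the reflection is 2F − T = (16, −40, 18).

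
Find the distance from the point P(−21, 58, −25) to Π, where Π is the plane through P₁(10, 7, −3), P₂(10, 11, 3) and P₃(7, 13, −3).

11/7

P₁P₂ = (0, 4, 6) and P₁P₃ = (−3, 6, 0), so a normal is n = P₁P₂ × P₁P₃ = (−36, −18, 12).
Then n·(−21, 58, −25) − (−522) = −66.
|n| = √(1296 + 324 + 144) = 42, so the distance is |-66|/42 = 11/7.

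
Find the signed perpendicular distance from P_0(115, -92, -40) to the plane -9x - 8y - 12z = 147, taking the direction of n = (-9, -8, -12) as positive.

2

n·P_0 − 147 = 34.
|n| = 17, so the signed distance is 34/17 = 2.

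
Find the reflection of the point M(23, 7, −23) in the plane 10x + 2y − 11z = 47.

(-17, -1, 21)

n = (10, 2, −11), |n|² = 225, n·M − 47 = 450, so t = 450/225 = 2.
Foot F = M − 2·n = (3, 3, −1); the reflection is 2F − M = (−17, −1, 21).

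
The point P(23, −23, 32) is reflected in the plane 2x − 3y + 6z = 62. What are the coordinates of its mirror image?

(3, 7, -28)

n = (2, −3, 6), |n|² = 49, n·P − 62 = 245, so t = 245/49 = 5.
Foot F = P − 5·n = (13, −8, 2); the reflection is 2F − P = (3, 7, −28).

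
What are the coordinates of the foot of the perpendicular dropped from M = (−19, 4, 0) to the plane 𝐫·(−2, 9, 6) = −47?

The perpendicular from M has direction n = (−2, 9, 6): r = (−19, 4, 0) + t(−2, 9, 6).
Substitute into the plane: n·(M + tn) = -47 gives 74 + 121t = -47, so t = -1.
Foot = (−19, 4, 0) + (-1)·(−2, 9, 6) = (−17, −5, −6).

(-17, -5, -6)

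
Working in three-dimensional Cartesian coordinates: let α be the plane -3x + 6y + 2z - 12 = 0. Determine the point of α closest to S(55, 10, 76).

The perpendicular from S has direction n = (-3, 6, 2): r = (55, 10, 76) + λ(-3, 6, 2).
Substitute into the plane: n·(S + λn) = 12 gives 47 + 49λ = 12, so λ = -5/7.
Foot = (55, 10, 76) + (-5/7)·(-3, 6, 2) = (400/7, 40/7, 522/7).

(400/7, 40/7, 522/7)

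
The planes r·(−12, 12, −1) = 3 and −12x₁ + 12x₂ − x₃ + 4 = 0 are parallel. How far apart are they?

7/17

Both planes have normal n = (−12, 12, −1), |n| = 17. Any point on the first plane is at distance |(-4) − 3|/|n| = 7/17 from the second.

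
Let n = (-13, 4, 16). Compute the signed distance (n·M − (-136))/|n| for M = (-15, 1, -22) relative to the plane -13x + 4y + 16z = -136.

-17/21

n·M − (-136) = -17.
|n| = 21, so the signed distance is -17/21.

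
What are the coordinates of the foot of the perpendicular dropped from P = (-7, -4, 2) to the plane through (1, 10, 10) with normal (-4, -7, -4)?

(1, 10, 10)

n = (-4, -7, -4), |n|² = 81, and n·P − (-114) = 162.
t = 162/81 = 2, so the foot is P − t·n = (-7, -4, 2) − 2·(-4, -7, -4) = (1, 10, 10).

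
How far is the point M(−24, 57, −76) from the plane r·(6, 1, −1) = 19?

15√38/19

Normal vector n = (6, 1, −1), and n·(−24, 57, −76) − 19 = −30.
|n| = √(36 + 1 + 1) = √38, so the distance is |-30|/√38 = 30/√38.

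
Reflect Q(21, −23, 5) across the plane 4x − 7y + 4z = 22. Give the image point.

n = (4, −7, 4), |n|² = 81, n·Q − 22 = 243, so t = 243/81 = 3.
Foot F = Q − 3·n = (9, −2, −7); the reflection is 2F − Q = (−3, 19, −19).

(-3, 19, -19)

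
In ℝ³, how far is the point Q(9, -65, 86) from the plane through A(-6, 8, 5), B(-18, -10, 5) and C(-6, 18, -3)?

23√77/77

AB = (-12, -18, 0) and AC = (0, 10, -8), so a normal is n = AB × AC = (144, -96, -120).
Then n·(9, -65, 86) - (-2232) = -552.
|n| = √(20736 + 9216 + 14400) = 24√77, so the distance is |-552|/(24√77) = 23√77/77.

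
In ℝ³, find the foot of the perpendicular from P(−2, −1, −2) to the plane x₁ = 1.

The perpendicular from P has direction n = (1, 0, 0): r = (−2, −1, −2) + λ(1, 0, 0).
Substitute into the plane: n·(P + λn) = 1 gives -2 + 1λ = 1, so λ = 3.
Foot = (−2, −1, −2) + 3·(1, 0, 0) = (1, −1, −2).

(1, -1, -2)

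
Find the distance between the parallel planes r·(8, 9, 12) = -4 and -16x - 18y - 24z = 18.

5/17

Divide the second equation by -2 to match normals: 8x + 9y + 12z = -9.
With common normal n = (8, 9, 12) (|n| = 17), the distance is |(-4) − (-9)|/|n| = 5/17.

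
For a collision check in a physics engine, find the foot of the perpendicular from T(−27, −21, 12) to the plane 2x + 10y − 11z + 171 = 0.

n = (2, 10, −11), |n|² = 225, and n·T − (-171) = -225.
t = -225/225 = -1, so the foot is T − t·n = (−27, −21, 12) − (-1)·(2, 10, −11) = (−25, −11, 1).

(-25, -11, 1)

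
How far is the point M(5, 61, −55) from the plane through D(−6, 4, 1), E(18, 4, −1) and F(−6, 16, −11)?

23/17

DE = (24, 0, −2) and DF = (0, 12, −12), so a normal is n = DE × DF = (24, 288, 288).
d = |24·5 + 288·61 + 288·(-55) − 1296| / √(576 + 82944 + 82944) = |552| / 408 = 23/17.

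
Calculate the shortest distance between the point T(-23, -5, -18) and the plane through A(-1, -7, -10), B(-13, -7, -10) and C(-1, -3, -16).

AB = (-12, 0, 0) and AC = (0, 4, -6), so a normal is n = AB × AC = (0, -72, -48).
Then n·(-23, -5, -18) - 984 = 240.
|n| = √(0 + 5184 + 2304) = 24√13, so the distance is |240|/(24√13) = 10√13/13.

10√13/13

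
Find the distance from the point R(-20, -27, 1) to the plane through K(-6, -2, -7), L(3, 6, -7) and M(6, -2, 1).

1

KL = (9, 8, 0) and KM = (12, 0, 8), so a normal is n = KL × KM = (64, -72, -96).
n = (64, -72, -96); n·P − 432 = 136; |n| = 136; distance = 136/136 = 1.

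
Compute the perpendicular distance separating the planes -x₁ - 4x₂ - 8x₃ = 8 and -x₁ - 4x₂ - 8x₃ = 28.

With common normal n = (-1, -4, -8) (|n| = 9), the distance is |8 − 28|/|n| = 20/9.

20/9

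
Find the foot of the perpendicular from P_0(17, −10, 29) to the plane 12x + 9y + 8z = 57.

The perpendicular from P_0 has direction n = (12, 9, 8): r = (17, −10, 29) + μ(12, 9, 8).
Substitute into the plane: n·(P_0 + μn) = 57 gives 346 + 289μ = 57, so μ = -1.
Foot = (17, −10, 29) + (-1)·(12, 9, 8) = (5, −19, 21).

(5, -19, 21)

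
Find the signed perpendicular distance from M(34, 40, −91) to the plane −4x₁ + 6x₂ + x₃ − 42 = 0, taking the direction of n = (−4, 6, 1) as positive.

n·M − 42 = -29.
|n| = √53, so the signed distance is -29√53/53.

-29√53/53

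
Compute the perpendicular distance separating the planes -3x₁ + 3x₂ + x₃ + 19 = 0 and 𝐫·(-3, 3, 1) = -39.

With common normal n = (-3, 3, 1) (|n| = √19), the distance is |(-19) − (-39)|/|n| = 20/√19 = 20√19/19.

20√19/19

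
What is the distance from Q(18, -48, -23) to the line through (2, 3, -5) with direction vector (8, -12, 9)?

Direction vector d = (8, -12, 9).
AP = (16, -51, -18), and AP × d = (-675, -288, 216).
|AP × d|² = 585225 and |d|² = 289, so the distance is √(585225/289) = √2025 = 45.

45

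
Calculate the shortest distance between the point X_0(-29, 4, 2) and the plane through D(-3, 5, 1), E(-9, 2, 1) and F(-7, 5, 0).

4√21/3

DE = (-6, -3, 0) and DF = (-4, 0, -1), so a normal is n = DE × DF = (3, -6, -12).
Then n·(-29, 4, 2) - (-51) = -84.
|n| = √(9 + 36 + 144) = 3√21, so the distance is |-84|/(3√21) = 28/√21.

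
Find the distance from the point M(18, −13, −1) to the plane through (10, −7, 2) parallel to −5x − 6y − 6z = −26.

14/√97

Parallel planes share the normal n = (−5, −6, −6); since (10, −7, 2) lies on the plane, its equation is −5x − 6y − 6z = -20.
n = (−5, −6, −6); n·P − (-20) = 14; |n| = √97; distance = 14/√97.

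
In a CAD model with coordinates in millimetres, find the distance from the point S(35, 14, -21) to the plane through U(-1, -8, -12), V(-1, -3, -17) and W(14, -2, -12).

7√6/18

UV = (0, 5, -5) and UW = (15, 6, 0), so a normal is n = UV × UW = (30, -75, -75).
Then n·(35, 14, -21) - 1470 = 105.
|n| = √(900 + 5625 + 5625) = 45√6, so the distance is |105|/(45√6) = 7/(3√6).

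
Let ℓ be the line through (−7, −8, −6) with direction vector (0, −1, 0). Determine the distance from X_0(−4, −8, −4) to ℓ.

√13

Direction vector d = (0, −1, 0).
AP = (3, 0, 2), and AP × d = (2, 0, −3).
|AP × d|² = 13 and |d|² = 1, so the distance is √13.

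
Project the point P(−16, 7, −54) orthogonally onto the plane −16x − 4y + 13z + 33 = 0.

The perpendicular from P has direction n = (−16, −4, 13): r = (−16, 7, −54) + t(−16, −4, 13).
Substitute into the plane: n·(P + tn) = -33 gives -474 + 441t = -33, so t = 1.
Foot = (−16, 7, −54) + 1·(−16, −4, 13) = (−32, 3, −41).

(-32, 3, -41)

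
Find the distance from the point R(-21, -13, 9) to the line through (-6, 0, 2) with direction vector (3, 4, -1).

3√3

Direction vector d = (3, 4, -1).
AP = (-15, -13, 7), and AP × d = (-15, 6, -21).
|AP × d|² = 702 and |d|² = 26, so the distance is √(702/26) = √27 = 3√3.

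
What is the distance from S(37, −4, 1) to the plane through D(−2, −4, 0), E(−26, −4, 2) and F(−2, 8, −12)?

DE = (−24, 0, 2) and DF = (0, 12, −12), so a normal is n = DE × DF = (−24, −288, −288).
Then n·(37, −4, 1) − 1200 = −1224.
|n| = √(576 + 82944 + 82944) = 408, so the distance is |-1224|/408 = 3.

3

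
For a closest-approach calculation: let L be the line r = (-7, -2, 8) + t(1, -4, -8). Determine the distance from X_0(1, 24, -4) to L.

Direction vector d = (1, -4, -8).
AP = (8, 26, -12), and AP × d = (-256, 52, -58).
|AP × d|² = 71604 and |d|² = 81, so the distance is √(71604/81) = √884 = 2√221.

2√221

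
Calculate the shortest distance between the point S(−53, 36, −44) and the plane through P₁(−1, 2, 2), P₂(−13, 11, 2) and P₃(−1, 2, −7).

4

P₁P₂ = (−12, 9, 0) and P₁P₃ = (0, 0, −9), so a normal is n = P₁P₂ × P₁P₃ = (−81, −108, 0).
d = |(-81)·(-53) + (-108)·36 − (-135)| / √(6561 + 11664 + 0) = |540| / 135 = 4.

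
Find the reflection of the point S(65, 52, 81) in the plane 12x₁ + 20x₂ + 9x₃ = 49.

With n = (12, 20, 9), the signed offset is (n·S − 49)/|n|² = 2500/625 = 4.
S' = S − 2t·n = (65, 52, 81) − 8·(12, 20, 9) = (−31, −108, 9).

(-31, -108, 9)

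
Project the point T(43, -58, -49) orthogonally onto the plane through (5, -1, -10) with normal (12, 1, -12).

n = (12, 1, -12), |n|² = 289, and n·T − 179 = 867.
t = 867/289 = 3, so the foot is T − t·n = (43, -58, -49) − 3·(12, 1, -12) = (7, -61, -13).

(7, -61, -13)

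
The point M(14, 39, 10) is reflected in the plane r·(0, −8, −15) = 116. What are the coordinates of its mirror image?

n = (0, −8, −15), |n|² = 289, n·M − 116 = -578, so t = -578/289 = -2.
Foot F = M − (-2)·n = (14, 23, −20); the reflection is 2F − M = (14, 7, −50).

(14, 7, -50)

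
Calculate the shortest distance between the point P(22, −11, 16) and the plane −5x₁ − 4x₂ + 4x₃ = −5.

n = (−5, −4, 4); n·P − (-5) = 3; |n| = √57; distance = 3/√57 = √57/19.

3/√57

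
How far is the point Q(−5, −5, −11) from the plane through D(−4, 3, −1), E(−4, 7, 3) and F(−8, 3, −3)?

DE = (0, 4, 4) and DF = (−4, 0, −2), so a normal is n = DE × DF = (−8, −16, 16).
Then n·(−5, −5, −11) − (−32) = −24.
|n| = √(64 + 256 + 256) = 24, so the distance is |-24|/24 = 1.

1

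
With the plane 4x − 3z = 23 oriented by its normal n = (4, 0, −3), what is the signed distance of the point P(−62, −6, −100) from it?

n·P − 23 = 29.
|n| = 5, so the signed distance is 29/5.

29/5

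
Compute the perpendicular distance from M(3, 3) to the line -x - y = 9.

15/√2

The normal to the line is n = (-1, -1) with |n| = √2.
|n·M − 9| = |-6 − 9| = 15, so the distance is 15/√2 = 15√2/2.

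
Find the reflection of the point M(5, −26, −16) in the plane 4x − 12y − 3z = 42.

n = (4, −12, −3), |n|² = 169, n·M − 42 = 338, so t = 338/169 = 2.
Foot F = M − 2·n = (−3, −2, −10); the reflection is 2F − M = (−11, 22, −4).

(-11, 22, -4)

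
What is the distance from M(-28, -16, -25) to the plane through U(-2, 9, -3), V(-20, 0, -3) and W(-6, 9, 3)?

UV = (-18, -9, 0) and UW = (-4, 0, 6), so a normal is n = UV × UW = (-54, 108, -36).
d = |(-54)·(-28) + 108·(-16) + (-36)·(-25) − 1188| / √(2916 + 11664 + 1296) = |-504| / 126 = 4.

4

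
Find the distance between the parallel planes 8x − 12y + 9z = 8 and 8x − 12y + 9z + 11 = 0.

19/17

With common normal n = (8, −12, 9) (|n| = 17), the distance is |8 − (-11)|/|n| = 19/17.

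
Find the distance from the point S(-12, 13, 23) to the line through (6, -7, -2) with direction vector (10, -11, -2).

√449

Direction vector d = (10, -11, -2).
AP = (-18, 20, 25), and AP × d = (235, 214, -2).
|AP × d|² = 101025 and |d|² = 225, so the distance is √(101025/225) = √449.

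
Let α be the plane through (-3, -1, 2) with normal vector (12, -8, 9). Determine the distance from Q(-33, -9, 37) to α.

19/17

The plane has equation n·(r − (-3, -1, 2)) = 0, i.e. n·r = -10.
Then n·(-33, -9, 37) - (-10) = 19.
|n| = √(144 + 64 + 81) = 17, so the distance is |19|/17 = 19/17.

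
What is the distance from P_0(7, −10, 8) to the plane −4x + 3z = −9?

1

Normal vector n = (−4, 0, 3), and n·(7, −10, 8) − (−9) = 5.
|n| = √(16 + 0 + 9) = 5, so the distance is |5|/5 = 1.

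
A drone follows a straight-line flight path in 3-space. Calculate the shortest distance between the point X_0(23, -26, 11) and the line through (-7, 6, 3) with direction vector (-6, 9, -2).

Direction vector d = (-6, 9, -2).
AP = (30, -32, 8), and AP × d = (-8, 12, 78).
|AP × d|² = 6292 and |d|² = 121, so the distance is √(6292/121) = √52 = 2√13.

2√13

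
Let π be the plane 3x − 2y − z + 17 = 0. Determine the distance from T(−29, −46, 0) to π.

d = |3·(-29) + (-2)·(-46) + (-1)·0 − (-17)| / √(9 + 4 + 1) = |22| / √14 = 22/√14.

11√14/7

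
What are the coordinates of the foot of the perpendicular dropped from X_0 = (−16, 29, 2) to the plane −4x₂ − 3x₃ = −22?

(-16, 13, -10)

The perpendicular from X_0 has direction n = (0, −4, −3): r = (−16, 29, 2) + μ(0, −4, −3).
Substitute into the plane: n·(X_0 + μn) = -22 gives -122 + 25μ = -22, so μ = 4.
Foot = (−16, 29, 2) + 4·(0, −4, −3) = (−16, 13, −10).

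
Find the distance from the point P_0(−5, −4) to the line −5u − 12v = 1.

d = |(-5)·(-5) + (-12)·(-4) − 1| / √(25 + 144) = |72|/13 = 72/13.

72/13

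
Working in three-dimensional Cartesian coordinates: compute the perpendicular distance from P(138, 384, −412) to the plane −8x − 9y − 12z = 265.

7

Normal vector n = (−8, −9, −12), and n·(138, 384, −412) − 265 = 119.
|n| = √(64 + 81 + 144) = 17, so the distance is |119|/17 = 7.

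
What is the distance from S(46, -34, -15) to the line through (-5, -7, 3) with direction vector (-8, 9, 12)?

Direction vector d = (-8, 9, 12).
AP = (51, -27, -18), and AP × d = (-162, -468, 243).
|AP × d|² = 304317 and |d|² = 289, so the distance is √(304317/289) = √1053 = 9√13.

9√13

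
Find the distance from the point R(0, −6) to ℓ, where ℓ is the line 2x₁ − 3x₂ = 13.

5/√13

The normal to the line is n = (2, −3) with |n| = √13.
|n·R − 13| = |18 − 13| = 5, so the distance is 5/√13.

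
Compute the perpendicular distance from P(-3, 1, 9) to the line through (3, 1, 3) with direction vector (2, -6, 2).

Direction vector d = (2, -6, 2).
AP = (-6, 0, 6); AP·d = 0, |AP|² = 72, |d|² = 44.
distance² = |AP|² − (AP·d)²/|d|² = 72 − 0/44 = 72, so the distance is 6√2.

6√2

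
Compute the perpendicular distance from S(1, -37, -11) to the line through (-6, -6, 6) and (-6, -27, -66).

A direction vector is d = (0, -21, -72).
AP = (7, -31, -17); AP·d = 1875, |AP|² = 1299, |d|² = 5625.
distance² = |AP|² − (AP·d)²/|d|² = 1299 − 3515625/5625 = 674, so the distance is √674.

√674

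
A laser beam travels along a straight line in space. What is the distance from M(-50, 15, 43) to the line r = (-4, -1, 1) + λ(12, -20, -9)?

Direction vector d = (12, -20, -9).
AP = (-46, 16, 42), and AP × d = (696, 90, 728).
|AP × d|² = 1022500 and |d|² = 625, so the distance is √(1022500/625) = √1636 = 2√409.

2√409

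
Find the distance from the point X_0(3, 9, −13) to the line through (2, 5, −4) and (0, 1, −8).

√89

A direction vector is d = (−2, −4, −4).
AP = (1, 4, −9), and AP × d = (−52, 22, 4).
|AP × d|² = 3204 and |d|² = 36, so the distance is √(3204/36) = √89.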